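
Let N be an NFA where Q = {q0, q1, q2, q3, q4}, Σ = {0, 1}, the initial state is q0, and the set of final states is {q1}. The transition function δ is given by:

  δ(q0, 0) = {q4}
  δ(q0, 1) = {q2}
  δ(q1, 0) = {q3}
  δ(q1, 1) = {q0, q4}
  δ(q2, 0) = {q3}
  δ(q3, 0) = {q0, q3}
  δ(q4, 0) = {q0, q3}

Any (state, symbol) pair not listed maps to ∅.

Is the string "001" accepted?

Start in {q0}.
Read '0': {q0} → {q4}.
Read '0': {q4} → {q0, q3}.
Read '1': {q0, q3} → {q2}.
The final set {q2} contains no accepting state.

No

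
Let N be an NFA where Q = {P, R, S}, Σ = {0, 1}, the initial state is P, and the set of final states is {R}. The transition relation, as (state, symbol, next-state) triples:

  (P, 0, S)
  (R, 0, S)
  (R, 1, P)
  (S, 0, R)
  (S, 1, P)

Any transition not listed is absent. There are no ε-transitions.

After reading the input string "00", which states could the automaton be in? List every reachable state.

Start in {P}.
Read '0': P→{S}; now {S}.
Read '0': S→{R}; now {R}.

{R}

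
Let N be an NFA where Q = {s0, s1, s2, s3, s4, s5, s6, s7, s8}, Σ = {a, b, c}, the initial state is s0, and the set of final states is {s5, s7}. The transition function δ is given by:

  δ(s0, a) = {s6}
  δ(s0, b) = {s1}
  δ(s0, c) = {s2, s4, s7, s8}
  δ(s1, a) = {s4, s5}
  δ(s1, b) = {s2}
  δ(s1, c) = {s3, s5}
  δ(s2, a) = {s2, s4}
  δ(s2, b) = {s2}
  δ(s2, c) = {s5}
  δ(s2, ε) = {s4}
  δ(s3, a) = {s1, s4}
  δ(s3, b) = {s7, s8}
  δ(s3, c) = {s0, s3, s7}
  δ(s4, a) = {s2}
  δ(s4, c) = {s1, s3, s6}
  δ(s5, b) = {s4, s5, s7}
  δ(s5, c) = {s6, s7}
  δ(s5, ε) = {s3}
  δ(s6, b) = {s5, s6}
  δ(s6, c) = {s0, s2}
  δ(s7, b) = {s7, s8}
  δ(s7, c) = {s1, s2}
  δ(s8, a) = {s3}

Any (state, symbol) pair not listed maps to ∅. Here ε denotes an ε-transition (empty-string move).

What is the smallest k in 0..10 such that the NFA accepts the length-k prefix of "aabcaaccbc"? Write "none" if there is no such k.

Start in {s0}.
Read 'a': s0→{s6}; now {s6}.
Read 'a': s6→∅; now ∅.
The set is empty and remains empty for the remaining 8 symbols.
No reachable set along the way intersects F.

none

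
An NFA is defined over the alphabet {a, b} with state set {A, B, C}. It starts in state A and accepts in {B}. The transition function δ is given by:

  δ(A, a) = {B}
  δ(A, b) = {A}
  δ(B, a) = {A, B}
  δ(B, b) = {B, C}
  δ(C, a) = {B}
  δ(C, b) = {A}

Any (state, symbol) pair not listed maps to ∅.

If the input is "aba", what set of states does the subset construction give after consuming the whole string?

{A, B}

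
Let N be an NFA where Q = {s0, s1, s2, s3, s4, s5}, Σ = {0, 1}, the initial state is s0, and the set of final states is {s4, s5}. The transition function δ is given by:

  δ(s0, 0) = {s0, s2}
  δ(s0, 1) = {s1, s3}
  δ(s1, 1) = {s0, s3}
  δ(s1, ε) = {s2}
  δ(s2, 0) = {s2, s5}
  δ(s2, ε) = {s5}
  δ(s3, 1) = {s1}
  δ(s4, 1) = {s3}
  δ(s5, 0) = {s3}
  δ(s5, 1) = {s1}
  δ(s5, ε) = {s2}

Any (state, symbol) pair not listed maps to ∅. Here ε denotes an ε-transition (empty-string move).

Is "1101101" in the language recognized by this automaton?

Yes

Start in {s0}.
Read '1': {s0} → {s1, s2, s3, s5}.
Read '1': {s1, s2, s3, s5} → {s0, s1, s2, s3, s5}.
Read '0': {s0, s1, s2, s3, s5} → {s0, s2, s3, s5}.
Read '1': {s0, s2, s3, s5} → {s1, s2, s3, s5}.
Read '1': {s1, s2, s3, s5} → {s0, s1, s2, s3, s5}.
Read '0': {s0, s1, s2, s3, s5} → {s0, s2, s3, s5}.
Read '1': {s0, s2, s3, s5} → {s1, s2, s3, s5}.
The final set {s1, s2, s3, s5} contains the accepting state s5.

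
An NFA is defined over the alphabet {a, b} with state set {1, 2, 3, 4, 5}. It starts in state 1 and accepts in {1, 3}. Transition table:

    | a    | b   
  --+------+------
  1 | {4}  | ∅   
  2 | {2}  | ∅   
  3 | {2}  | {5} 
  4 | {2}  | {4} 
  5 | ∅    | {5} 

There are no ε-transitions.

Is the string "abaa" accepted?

No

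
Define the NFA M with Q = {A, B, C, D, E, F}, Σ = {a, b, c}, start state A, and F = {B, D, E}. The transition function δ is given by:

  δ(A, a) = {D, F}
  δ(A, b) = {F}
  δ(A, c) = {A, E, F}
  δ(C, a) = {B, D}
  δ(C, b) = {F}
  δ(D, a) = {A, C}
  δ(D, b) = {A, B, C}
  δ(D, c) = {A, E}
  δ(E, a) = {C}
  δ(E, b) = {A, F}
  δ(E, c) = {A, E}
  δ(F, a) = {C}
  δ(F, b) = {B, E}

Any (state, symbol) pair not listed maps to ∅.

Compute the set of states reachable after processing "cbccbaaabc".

Start in {A}.
Read 'c': {A} → {A, E, F}.
Read 'b': {A, E, F} → {A, B, E, F}.
Read 'c': {A, B, E, F} → {A, E, F}.
Read 'c': {A, E, F} → {A, E, F}.
Read 'b': {A, E, F} → {A, B, E, F}.
Read 'a': {A, B, E, F} → {C, D, F}.
Read 'a': {C, D, F} → {A, B, C, D}.
Read 'a': {A, B, C, D} → {A, B, C, D, F}.
Read 'b': {A, B, C, D, F} → {A, B, C, E, F}.
Read 'c': {A, B, C, E, F} → {A, E, F}.

{A, E, F}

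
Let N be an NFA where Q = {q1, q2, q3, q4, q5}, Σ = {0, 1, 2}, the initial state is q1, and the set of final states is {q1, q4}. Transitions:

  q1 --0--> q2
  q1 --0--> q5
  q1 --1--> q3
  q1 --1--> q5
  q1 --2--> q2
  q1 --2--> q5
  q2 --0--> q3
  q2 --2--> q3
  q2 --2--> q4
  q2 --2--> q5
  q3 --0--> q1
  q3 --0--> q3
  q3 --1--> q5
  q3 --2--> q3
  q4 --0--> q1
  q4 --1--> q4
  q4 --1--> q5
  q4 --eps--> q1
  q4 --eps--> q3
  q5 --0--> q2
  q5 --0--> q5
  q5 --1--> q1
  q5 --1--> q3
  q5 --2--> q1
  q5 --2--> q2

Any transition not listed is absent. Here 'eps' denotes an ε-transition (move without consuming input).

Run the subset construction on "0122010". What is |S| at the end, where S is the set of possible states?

Start in {q1}.
Read '0': {q1} → {q2, q5}.
Read '1': {q2, q5} → {q1, q3}.
Read '2': {q1, q3} → {q2, q3, q5}.
Read '2': {q2, q3, q5} → {q1, q2, q3, q4, q5}.
Read '0': {q1, q2, q3, q4, q5} → {q1, q2, q3, q5}.
Read '1': {q1, q2, q3, q5} → {q1, q3, q5}.
Read '0': {q1, q3, q5} → {q1, q2, q3, q5}.
That set has 4 states.

4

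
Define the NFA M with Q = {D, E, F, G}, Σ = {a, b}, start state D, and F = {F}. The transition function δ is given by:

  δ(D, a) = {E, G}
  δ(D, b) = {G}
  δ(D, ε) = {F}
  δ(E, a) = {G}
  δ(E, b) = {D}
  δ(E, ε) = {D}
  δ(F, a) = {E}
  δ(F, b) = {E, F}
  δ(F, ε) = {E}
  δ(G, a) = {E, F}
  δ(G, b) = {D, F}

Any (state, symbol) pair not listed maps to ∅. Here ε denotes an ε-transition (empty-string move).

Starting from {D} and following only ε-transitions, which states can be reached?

{D, E, F}

Begin with {D}.
ε-move D → F; add F.
ε-move F → E; add E.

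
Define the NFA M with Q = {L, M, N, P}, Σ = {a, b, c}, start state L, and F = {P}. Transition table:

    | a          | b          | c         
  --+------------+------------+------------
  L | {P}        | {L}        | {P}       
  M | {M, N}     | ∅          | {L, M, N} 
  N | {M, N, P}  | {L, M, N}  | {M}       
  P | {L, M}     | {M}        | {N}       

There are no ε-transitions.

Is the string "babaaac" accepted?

Start in {L}.
Read 'b': {L} → {L}.
Read 'a': {L} → {P}.
Read 'b': {P} → {M}.
Read 'a': {M} → {M, N}.
Read 'a': {M, N} → {M, N, P}.
Read 'a': {M, N, P} → {L, M, N, P}.
Read 'c': {L, M, N, P} → {L, M, N, P}.
The final set {L, M, N, P} contains the accepting state P.

Yes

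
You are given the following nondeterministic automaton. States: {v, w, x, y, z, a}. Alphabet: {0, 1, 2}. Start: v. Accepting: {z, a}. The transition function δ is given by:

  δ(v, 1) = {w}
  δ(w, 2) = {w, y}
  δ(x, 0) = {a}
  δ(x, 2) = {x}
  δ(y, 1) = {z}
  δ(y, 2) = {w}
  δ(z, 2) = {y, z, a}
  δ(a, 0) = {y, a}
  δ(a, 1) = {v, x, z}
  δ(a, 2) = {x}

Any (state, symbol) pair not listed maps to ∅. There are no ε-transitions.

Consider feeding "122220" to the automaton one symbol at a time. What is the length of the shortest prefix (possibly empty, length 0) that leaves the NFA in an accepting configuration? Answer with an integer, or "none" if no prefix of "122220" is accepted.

Start in {v}.
Read '1': {v} → {w}.
Read '2': {w} → {w, y}.
Read '2': {w, y} → {w, y}.
Read '2': {w, y} → {w, y}.
Read '2': {w, y} → {w, y}.
Read '0': {w, y} → ∅.
No reachable set along the way intersects F.

none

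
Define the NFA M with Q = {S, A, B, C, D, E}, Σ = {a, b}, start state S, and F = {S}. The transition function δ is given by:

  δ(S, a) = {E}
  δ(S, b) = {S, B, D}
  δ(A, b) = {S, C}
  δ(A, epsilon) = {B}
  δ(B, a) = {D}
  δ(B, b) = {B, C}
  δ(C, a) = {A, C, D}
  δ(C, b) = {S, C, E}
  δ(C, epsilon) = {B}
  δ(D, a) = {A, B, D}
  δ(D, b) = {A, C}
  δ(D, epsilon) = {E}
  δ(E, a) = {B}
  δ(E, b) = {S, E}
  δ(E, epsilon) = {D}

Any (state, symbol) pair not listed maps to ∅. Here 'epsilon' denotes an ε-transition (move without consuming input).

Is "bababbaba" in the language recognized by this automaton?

Start in {S}.
Read 'b': {S} → {S, B, D, E}.
Read 'a': {S, B, D, E} → {A, B, D, E}.
Read 'b': {A, B, D, E} → {S, A, B, C, D, E}.
Read 'a': {S, A, B, C, D, E} → {A, B, C, D, E}.
Read 'b': {A, B, C, D, E} → {S, A, B, C, D, E}.
Read 'b': {S, A, B, C, D, E} → {S, A, B, C, D, E}.
Read 'a': {S, A, B, C, D, E} → {A, B, C, D, E}.
Read 'b': {A, B, C, D, E} → {S, A, B, C, D, E}.
Read 'a': {S, A, B, C, D, E} → {A, B, C, D, E}.
The final set {A, B, C, D, E} contains no accepting state.

No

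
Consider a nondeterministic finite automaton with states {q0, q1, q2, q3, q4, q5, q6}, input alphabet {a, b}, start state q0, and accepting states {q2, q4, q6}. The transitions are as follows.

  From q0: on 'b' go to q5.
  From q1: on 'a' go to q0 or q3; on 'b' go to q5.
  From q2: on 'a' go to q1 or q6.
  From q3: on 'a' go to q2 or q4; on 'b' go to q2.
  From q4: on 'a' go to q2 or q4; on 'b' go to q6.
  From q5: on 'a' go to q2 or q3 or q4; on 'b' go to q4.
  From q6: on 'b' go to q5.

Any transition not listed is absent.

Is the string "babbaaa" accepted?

Yes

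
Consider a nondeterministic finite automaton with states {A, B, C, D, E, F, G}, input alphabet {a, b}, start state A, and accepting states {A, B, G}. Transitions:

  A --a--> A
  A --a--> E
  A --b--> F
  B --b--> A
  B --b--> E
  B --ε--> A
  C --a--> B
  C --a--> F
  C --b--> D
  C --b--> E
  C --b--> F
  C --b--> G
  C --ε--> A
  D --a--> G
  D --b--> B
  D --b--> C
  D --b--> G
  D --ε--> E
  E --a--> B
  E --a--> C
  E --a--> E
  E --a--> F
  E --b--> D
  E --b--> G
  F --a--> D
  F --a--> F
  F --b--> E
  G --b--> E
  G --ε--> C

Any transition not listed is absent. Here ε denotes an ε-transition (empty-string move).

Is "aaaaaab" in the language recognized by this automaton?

Yes

Start in {A}.
Read 'a': {A} → {A, E}.
Read 'a': {A, E} → {A, B, C, E, F}.
Read 'a': {A, B, C, E, F} → {A, B, C, D, E, F}.
Read 'a': {A, B, C, D, E, F} → {A, B, C, D, E, F, G}.
Read 'a': {A, B, C, D, E, F, G} → {A, B, C, D, E, F, G}.
Read 'a': {A, B, C, D, E, F, G} → {A, B, C, D, E, F, G}.
Read 'b': {A, B, C, D, E, F, G} → {A, B, C, D, E, F, G}.
The final set {A, B, C, D, E, F, G} contains the accepting states A, B, G.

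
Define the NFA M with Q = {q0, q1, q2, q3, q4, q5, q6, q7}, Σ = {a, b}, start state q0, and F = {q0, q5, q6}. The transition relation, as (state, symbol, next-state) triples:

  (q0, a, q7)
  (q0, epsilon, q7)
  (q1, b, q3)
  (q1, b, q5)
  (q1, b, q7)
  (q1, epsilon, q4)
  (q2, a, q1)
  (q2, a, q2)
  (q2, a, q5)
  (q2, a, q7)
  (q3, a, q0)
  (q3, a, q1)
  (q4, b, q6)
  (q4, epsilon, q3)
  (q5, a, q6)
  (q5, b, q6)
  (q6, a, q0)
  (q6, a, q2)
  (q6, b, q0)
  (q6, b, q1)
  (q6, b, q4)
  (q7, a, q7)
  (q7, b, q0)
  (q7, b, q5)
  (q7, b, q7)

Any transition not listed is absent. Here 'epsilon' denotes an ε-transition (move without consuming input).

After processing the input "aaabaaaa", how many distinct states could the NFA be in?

Start: ε-closure({q0}) = {q0, q7}.
Read 'a': {q0, q7} → {q7}.
Read 'a': {q7} → {q7}.
Read 'a': {q7} → {q7}.
Read 'b': {q7} → {q0, q5, q7}.
Read 'a': {q0, q5, q7} → {q6, q7}.
Read 'a': {q6, q7} → {q0, q2, q7}.
Read 'a': {q0, q2, q7} → {q1, q2, q3, q4, q5, q7}.
Read 'a': {q1, q2, q3, q4, q5, q7} → {q0, q1, q2, q3, q4, q5, q6, q7}.
That set has 8 states.

8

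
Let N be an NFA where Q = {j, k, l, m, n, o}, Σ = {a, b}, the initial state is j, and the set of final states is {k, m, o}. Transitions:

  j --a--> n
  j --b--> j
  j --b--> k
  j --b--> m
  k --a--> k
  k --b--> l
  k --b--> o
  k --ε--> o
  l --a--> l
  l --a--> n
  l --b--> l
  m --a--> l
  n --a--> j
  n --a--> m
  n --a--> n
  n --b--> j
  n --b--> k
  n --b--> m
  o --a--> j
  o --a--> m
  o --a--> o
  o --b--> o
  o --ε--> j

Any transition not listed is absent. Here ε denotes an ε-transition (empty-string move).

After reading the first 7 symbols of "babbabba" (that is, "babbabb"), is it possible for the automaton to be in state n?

No

Start in {j}.
Read 'b': j→{j, k, m}; union {j, k, m}; ε-closure = {j, k, m, o}.
Read 'a': j→{n}, k→{k}, m→{l}, o→{j, m, o}; now {j, k, l, m, n, o}.
Read 'b': j→{j, k, m}, k→{l, o}, l→{l}, m→∅, n→{j, k, m}, o→{o}; now {j, k, l, m, o}.
Read 'b': j→{j, k, m}, k→{l, o}, l→{l}, m→∅, o→{o}; now {j, k, l, m, o}.
Read 'a': j→{n}, k→{k}, l→{l, n}, m→{l}, o→{j, m, o}; now {j, k, l, m, n, o}.
Read 'b': j→{j, k, m}, k→{l, o}, l→{l}, m→∅, n→{j, k, m}, o→{o}; now {j, k, l, m, o}.
Read 'b': j→{j, k, m}, k→{l, o}, l→{l}, m→∅, o→{o}; now {j, k, l, m, o}.
State n is not in {j, k, l, m, o}.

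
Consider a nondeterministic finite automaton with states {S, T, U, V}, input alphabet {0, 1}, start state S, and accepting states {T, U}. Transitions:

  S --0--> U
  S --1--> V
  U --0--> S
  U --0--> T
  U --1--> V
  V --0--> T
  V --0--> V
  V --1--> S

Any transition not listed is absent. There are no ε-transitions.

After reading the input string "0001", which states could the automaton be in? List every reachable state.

Start in {S}.
Read '0': {S} → {U}.
Read '0': {U} → {S, T}.
Read '0': {S, T} → {U}.
Read '1': {U} → {V}.

{V}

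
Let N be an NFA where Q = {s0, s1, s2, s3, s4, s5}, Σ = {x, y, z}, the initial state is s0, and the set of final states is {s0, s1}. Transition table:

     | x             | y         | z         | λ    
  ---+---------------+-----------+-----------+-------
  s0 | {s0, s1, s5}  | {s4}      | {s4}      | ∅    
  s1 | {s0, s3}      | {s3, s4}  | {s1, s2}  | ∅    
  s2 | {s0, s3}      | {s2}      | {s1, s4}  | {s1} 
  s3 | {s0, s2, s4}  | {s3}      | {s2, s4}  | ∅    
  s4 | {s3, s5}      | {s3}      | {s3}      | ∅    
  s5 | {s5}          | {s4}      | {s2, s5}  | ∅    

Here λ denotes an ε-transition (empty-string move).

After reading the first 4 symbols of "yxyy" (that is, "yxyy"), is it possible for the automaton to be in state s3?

Start in {s0}.
Read 'y': {s0} → {s4}.
Read 'x': {s4} → {s3, s5}.
Read 'y': {s3, s5} → {s3, s4}.
Read 'y': {s3, s4} → {s3}.
State s3 is in {s3}.

Yes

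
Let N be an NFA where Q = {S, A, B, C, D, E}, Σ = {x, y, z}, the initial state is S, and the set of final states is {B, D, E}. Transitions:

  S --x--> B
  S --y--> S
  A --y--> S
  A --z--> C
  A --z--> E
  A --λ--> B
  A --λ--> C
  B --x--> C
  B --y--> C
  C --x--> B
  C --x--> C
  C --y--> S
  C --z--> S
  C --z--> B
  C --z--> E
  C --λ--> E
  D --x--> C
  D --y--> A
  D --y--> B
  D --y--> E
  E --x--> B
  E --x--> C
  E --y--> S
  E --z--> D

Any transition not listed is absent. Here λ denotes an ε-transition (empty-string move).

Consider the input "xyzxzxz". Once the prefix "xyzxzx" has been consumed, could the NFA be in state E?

Start in {S}.
Read 'x': {S} → {B}.
Read 'y': {B} → {C, E}.
Read 'z': {C, E} → {S, B, D, E}.
Read 'x': {S, B, D, E} → {B, C, E}.
Read 'z': {B, C, E} → {S, B, D, E}.
Read 'x': {S, B, D, E} → {B, C, E}.
State E is in {B, C, E}.

Yes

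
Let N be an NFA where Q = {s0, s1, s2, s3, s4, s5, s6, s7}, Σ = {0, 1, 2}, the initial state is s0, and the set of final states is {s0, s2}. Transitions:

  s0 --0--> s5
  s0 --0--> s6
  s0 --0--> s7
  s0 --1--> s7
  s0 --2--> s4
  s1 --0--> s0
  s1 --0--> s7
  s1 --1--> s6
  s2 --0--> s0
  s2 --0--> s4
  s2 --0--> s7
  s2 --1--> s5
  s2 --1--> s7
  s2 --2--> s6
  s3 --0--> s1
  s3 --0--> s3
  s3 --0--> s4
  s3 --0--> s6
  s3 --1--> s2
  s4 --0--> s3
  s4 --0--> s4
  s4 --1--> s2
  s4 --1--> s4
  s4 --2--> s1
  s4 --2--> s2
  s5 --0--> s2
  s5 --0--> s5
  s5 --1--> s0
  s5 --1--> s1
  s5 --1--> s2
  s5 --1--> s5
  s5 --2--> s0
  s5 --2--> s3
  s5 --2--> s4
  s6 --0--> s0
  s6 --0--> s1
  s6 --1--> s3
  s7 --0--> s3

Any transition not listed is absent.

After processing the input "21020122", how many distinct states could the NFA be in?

1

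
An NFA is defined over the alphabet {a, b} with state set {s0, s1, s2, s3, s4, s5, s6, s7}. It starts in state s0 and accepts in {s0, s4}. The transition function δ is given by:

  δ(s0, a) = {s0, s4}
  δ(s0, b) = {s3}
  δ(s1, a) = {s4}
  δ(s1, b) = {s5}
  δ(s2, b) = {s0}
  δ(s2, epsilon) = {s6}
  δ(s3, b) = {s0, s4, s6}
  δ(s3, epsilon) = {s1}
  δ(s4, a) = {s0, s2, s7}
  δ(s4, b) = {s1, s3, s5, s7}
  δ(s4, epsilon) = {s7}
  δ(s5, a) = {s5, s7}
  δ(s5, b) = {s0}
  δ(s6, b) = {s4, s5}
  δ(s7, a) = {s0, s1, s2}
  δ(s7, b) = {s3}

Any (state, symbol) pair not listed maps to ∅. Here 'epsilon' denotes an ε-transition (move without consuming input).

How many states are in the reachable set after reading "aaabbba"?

Start in {s0}.
Read 'a': {s0} → {s0, s4, s7}.
Read 'a': {s0, s4, s7} → {s0, s1, s2, s4, s6, s7}.
Read 'a': {s0, s1, s2, s4, s6, s7} → {s0, s1, s2, s4, s6, s7}.
Read 'b': {s0, s1, s2, s4, s6, s7} → {s0, s1, s3, s4, s5, s7}.
Read 'b': {s0, s1, s3, s4, s5, s7} → {s0, s1, s3, s4, s5, s6, s7}.
Read 'b': {s0, s1, s3, s4, s5, s6, s7} → {s0, s1, s3, s4, s5, s6, s7}.
Read 'a': {s0, s1, s3, s4, s5, s6, s7} → {s0, s1, s2, s4, s5, s6, s7}.
That set has 7 states.

7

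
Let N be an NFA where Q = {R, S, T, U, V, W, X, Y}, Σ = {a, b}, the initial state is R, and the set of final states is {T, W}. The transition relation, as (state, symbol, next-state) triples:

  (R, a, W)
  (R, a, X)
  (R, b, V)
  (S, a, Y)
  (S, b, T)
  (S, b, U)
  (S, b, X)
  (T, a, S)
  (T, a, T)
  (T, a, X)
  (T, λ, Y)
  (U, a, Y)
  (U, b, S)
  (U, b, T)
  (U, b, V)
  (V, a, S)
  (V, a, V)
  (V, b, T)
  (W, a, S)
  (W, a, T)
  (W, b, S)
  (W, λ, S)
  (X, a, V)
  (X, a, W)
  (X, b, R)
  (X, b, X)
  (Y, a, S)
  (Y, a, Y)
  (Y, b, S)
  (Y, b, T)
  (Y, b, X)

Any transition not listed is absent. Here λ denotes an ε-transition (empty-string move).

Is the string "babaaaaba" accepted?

Yes

Start in {R}.
Read 'b': R→{V}; now {V}.
Read 'a': V→{S, V}; now {S, V}.
Read 'b': S→{T, U, X}, V→{T}; union {T, U, X}; ε-closure = {T, U, X, Y}.
Read 'a': T→{S, T, X}, U→{Y}, X→{V, W}, Y→{S, Y}; now {S, T, V, W, X, Y}.
Read 'a': S→{Y}, T→{S, T, X}, V→{S, V}, W→{S, T}, X→{V, W}, Y→{S, Y}; now {S, T, V, W, X, Y}.
Read 'a': S→{Y}, T→{S, T, X}, V→{S, V}, W→{S, T}, X→{V, W}, Y→{S, Y}; now {S, T, V, W, X, Y}.
Read 'a': S→{Y}, T→{S, T, X}, V→{S, V}, W→{S, T}, X→{V, W}, Y→{S, Y}; now {S, T, V, W, X, Y}.
Read 'b': S→{T, U, X}, T→∅, V→{T}, W→{S}, X→{R, X}, Y→{S, T, X}; union {R, S, T, U, X}; ε-closure = {R, S, T, U, X, Y}.
Read 'a': R→{W, X}, S→{Y}, T→{S, T, X}, U→{Y}, X→{V, W}, Y→{S, Y}; now {S, T, V, W, X, Y}.
The final set {S, T, V, W, X, Y} contains the accepting states T, W.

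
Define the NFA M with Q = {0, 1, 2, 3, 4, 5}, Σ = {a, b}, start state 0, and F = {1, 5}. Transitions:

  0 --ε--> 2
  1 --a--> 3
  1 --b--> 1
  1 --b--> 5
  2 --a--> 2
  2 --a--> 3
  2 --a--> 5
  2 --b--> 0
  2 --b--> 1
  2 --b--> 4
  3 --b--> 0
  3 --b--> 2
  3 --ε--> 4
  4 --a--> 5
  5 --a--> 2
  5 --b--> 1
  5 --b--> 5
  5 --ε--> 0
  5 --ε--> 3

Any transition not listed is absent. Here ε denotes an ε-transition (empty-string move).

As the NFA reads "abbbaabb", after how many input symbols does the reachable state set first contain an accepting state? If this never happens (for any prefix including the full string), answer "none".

1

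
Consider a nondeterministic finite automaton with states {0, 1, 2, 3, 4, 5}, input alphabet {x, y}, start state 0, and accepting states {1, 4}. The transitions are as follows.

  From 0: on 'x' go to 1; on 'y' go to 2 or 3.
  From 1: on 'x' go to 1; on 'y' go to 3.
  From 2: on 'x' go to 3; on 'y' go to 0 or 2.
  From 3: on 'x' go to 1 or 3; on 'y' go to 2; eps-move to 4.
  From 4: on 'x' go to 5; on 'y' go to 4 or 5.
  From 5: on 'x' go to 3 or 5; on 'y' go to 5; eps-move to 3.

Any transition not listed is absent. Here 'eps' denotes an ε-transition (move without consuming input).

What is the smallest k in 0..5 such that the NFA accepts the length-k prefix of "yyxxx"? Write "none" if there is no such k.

1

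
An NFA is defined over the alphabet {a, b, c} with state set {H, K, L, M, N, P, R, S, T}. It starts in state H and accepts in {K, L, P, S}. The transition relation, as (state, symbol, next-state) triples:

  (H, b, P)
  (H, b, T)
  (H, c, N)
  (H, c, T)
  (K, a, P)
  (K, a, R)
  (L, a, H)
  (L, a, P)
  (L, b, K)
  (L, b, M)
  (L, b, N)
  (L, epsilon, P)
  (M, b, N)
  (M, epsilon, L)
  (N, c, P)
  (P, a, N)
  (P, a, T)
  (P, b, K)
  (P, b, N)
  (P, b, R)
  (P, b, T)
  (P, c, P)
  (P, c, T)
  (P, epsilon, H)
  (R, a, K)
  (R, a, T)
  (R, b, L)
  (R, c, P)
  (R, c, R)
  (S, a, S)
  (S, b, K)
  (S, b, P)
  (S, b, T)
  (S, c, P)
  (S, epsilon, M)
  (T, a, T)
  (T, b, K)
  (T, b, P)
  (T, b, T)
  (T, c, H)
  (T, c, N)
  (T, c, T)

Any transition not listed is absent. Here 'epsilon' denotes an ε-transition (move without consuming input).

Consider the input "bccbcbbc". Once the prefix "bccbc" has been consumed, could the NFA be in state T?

Yes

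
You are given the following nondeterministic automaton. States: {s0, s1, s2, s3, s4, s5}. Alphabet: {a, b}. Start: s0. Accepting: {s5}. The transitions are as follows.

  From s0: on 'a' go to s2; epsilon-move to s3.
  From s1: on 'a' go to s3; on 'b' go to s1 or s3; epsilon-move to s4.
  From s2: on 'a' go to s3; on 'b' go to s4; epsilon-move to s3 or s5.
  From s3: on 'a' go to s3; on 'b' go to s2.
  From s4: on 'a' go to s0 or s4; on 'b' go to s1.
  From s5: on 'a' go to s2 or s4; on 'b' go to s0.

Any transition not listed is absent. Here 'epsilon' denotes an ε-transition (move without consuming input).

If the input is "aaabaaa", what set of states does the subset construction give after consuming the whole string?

{s0, s2, s3, s4, s5}

Start: ε-closure({s0}) = {s0, s3}.
Read 'a': {s0, s3} → {s2, s3, s5}.
Read 'a': {s2, s3, s5} → {s2, s3, s4, s5}.
Read 'a': {s2, s3, s4, s5} → {s0, s2, s3, s4, s5}.
Read 'b': {s0, s2, s3, s4, s5} → {s0, s1, s2, s3, s4, s5}.
Read 'a': {s0, s1, s2, s3, s4, s5} → {s0, s2, s3, s4, s5}.
Read 'a': {s0, s2, s3, s4, s5} → {s0, s2, s3, s4, s5}.
Read 'a': {s0, s2, s3, s4, s5} → {s0, s2, s3, s4, s5}.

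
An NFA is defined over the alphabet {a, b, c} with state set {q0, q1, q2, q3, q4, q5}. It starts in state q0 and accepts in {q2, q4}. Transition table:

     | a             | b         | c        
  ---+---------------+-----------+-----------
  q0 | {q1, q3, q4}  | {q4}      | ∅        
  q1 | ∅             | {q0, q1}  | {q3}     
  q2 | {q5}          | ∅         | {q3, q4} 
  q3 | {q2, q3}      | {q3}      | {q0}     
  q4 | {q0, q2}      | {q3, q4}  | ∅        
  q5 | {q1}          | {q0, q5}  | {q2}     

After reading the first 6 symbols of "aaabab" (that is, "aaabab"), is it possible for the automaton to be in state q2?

No

Start in {q0}.
Read 'a': {q0} → {q1, q3, q4}.
Read 'a': {q1, q3, q4} → {q0, q2, q3}.
Read 'a': {q0, q2, q3} → {q1, q2, q3, q4, q5}.
Read 'b': {q1, q2, q3, q4, q5} → {q0, q1, q3, q4, q5}.
Read 'a': {q0, q1, q3, q4, q5} → {q0, q1, q2, q3, q4}.
Read 'b': {q0, q1, q2, q3, q4} → {q0, q1, q3, q4}.
State q2 is not in {q0, q1, q3, q4}.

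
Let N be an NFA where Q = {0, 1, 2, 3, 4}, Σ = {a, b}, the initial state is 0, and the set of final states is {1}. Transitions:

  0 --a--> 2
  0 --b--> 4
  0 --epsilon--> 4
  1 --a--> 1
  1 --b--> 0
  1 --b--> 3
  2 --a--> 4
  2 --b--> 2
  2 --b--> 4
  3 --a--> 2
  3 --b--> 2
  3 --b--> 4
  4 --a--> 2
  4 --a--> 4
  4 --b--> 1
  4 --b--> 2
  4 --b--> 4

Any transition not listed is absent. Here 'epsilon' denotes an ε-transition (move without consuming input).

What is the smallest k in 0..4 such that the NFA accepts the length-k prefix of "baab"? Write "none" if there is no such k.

1

Start: ε-closure({0}) = {0, 4}.
Read 'b': 0→{4}, 4→{1, 2, 4}; now {1, 2, 4}.
None of the earlier sets intersect F, but {1, 2, 4} does.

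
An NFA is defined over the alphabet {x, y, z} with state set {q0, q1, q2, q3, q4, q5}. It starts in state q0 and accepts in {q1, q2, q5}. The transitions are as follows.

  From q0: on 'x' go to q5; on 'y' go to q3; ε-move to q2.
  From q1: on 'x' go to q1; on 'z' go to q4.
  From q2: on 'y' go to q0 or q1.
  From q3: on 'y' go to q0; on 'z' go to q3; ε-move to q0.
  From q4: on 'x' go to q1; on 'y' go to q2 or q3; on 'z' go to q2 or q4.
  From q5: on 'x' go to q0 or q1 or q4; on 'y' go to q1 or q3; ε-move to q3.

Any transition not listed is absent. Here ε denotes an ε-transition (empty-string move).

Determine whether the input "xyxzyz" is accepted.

Yes

Start: ε-closure({q0}) = {q0, q2}.
Read 'x': {q0, q2} → {q0, q2, q3, q5}.
Read 'y': {q0, q2, q3, q5} → {q0, q1, q2, q3}.
Read 'x': {q0, q1, q2, q3} → {q0, q1, q2, q3, q5}.
Read 'z': {q0, q1, q2, q3, q5} → {q0, q2, q3, q4}.
Read 'y': {q0, q2, q3, q4} → {q0, q1, q2, q3}.
Read 'z': {q0, q1, q2, q3} → {q0, q2, q3, q4}.
The final set {q0, q2, q3, q4} contains the accepting state q2.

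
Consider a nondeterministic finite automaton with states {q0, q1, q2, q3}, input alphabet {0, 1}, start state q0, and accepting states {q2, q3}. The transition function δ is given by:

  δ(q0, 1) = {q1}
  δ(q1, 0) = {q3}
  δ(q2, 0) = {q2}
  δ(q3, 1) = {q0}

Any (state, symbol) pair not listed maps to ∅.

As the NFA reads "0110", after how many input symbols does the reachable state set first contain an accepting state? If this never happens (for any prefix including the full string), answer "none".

none

Start in {q0}.
Read '0': q0→∅; now ∅.
The set is empty and remains empty for the remaining 3 symbols.
No reachable set along the way intersects F.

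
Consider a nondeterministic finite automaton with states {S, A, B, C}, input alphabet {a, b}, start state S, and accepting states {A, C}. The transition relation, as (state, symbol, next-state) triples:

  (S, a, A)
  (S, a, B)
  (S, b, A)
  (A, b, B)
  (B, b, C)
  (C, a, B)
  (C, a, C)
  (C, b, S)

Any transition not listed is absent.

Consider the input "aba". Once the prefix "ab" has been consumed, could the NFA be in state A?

No

Start in {S}.
Read 'a': {S} → {A, B}.
Read 'b': {A, B} → {B, C}.
State A is not in {B, C}.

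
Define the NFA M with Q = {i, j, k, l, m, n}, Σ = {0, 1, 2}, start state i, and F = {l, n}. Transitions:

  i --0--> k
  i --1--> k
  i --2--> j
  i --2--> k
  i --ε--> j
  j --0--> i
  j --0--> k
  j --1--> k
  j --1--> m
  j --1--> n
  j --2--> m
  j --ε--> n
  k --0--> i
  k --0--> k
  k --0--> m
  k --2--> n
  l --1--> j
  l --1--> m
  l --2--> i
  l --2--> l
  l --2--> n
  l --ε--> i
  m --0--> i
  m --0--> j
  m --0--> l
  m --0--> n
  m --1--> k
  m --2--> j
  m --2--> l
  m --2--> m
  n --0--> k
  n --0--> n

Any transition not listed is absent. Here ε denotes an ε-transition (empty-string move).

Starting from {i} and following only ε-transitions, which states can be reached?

{i, j, n}

Begin with {i}.
ε-move i → j; add j.
ε-move j → n; add n.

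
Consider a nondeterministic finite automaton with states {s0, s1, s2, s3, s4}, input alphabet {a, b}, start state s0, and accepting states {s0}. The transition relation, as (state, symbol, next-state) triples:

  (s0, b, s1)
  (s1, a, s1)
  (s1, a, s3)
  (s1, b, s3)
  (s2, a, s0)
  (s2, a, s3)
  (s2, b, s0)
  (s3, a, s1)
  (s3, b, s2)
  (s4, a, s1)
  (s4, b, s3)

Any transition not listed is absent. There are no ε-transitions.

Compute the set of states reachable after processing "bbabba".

{s0, s3}

Start in {s0}.
Read 'b': s0→{s1}; now {s1}.
Read 'b': s1→{s3}; now {s3}.
Read 'a': s3→{s1}; now {s1}.
Read 'b': s1→{s3}; now {s3}.
Read 'b': s3→{s2}; now {s2}.
Read 'a': s2→{s0, s3}; now {s0, s3}.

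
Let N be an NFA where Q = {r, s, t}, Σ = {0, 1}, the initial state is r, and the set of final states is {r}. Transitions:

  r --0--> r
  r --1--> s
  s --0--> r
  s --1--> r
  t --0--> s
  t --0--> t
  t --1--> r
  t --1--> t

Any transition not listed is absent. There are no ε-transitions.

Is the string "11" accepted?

Yes

Start in {r}.
Read '1': r→{s}; now {s}.
Read '1': s→{r}; now {r}.
The final set {r} contains the accepting state r.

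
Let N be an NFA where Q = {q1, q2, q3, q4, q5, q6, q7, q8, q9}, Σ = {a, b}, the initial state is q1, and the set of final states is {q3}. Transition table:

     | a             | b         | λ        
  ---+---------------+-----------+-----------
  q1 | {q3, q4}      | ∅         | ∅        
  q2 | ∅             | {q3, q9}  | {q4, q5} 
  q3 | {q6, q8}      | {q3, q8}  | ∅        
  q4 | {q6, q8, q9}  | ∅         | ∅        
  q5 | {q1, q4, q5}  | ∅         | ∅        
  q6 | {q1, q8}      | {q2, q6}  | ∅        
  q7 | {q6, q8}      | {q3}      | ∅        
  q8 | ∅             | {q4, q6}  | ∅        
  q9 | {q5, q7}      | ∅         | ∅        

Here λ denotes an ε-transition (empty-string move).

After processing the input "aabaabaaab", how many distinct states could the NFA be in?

Start in {q1}.
Read 'a': {q1} → {q3, q4}.
Read 'a': {q3, q4} → {q6, q8, q9}.
Read 'b': {q6, q8, q9} → {q2, q4, q5, q6}.
Read 'a': {q2, q4, q5, q6} → {q1, q4, q5, q6, q8, q9}.
Read 'a': {q1, q4, q5, q6, q8, q9} → {q1, q3, q4, q5, q6, q7, q8, q9}.
Read 'b': {q1, q3, q4, q5, q6, q7, q8, q9} → {q2, q3, q4, q5, q6, q8}.
Read 'a': {q2, q3, q4, q5, q6, q8} → {q1, q4, q5, q6, q8, q9}.
Read 'a': {q1, q4, q5, q6, q8, q9} → {q1, q3, q4, q5, q6, q7, q8, q9}.
Read 'a': {q1, q3, q4, q5, q6, q7, q8, q9} → {q1, q3, q4, q5, q6, q7, q8, q9}.
Read 'b': {q1, q3, q4, q5, q6, q7, q8, q9} → {q2, q3, q4, q5, q6, q8}.
That set has 6 states.

6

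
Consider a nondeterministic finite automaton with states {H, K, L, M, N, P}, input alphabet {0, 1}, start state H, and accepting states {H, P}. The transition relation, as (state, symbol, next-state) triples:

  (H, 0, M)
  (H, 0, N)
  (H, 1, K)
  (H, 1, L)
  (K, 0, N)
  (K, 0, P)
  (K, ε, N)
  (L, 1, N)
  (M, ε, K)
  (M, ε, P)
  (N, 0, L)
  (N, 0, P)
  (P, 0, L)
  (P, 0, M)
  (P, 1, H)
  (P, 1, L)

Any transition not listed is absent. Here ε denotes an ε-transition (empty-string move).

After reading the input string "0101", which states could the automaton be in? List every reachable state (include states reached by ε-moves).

{H, L}

Start in {H}.
Read '0': {H} → {K, M, N, P}.
Read '1': {K, M, N, P} → {H, L}.
Read '0': {H, L} → {K, M, N, P}.
Read '1': {K, M, N, P} → {H, L}.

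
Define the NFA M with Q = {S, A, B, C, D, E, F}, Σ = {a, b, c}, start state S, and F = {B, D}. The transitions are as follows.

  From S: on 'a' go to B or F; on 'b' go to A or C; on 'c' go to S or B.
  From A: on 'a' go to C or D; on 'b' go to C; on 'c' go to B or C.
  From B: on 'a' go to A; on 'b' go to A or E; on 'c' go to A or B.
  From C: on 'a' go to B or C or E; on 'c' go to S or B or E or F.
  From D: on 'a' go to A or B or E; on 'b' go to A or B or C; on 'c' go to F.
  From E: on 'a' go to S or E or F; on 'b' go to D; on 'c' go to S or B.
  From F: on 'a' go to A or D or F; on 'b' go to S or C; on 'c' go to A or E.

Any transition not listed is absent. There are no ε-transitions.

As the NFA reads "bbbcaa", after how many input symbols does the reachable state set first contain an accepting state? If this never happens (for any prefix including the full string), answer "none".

none

Start in {S}.
Read 'b': {S} → {A, C}.
Read 'b': {A, C} → {C}.
Read 'b': {C} → ∅.
The set is empty and remains empty for the remaining 3 symbols.
No reachable set along the way intersects F.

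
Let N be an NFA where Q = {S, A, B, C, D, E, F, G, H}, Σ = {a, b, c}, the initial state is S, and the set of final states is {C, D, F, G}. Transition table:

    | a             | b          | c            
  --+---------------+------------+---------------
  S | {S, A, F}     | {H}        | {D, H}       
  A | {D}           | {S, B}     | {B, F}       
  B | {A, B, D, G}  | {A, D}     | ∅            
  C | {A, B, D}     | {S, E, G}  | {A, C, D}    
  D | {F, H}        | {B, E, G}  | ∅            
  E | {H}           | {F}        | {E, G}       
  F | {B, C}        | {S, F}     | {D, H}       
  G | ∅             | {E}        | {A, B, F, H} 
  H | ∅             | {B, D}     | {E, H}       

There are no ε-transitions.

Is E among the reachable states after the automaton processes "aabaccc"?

Start in {S}.
Read 'a': S→{S, A, F}; now {S, A, F}.
Read 'a': S→{S, A, F}, A→{D}, F→{B, C}; now {S, A, B, C, D, F}.
Read 'b': S→{H}, A→{S, B}, B→{A, D}, C→{S, E, G}, D→{B, E, G}, F→{S, F}; now {S, A, B, D, E, F, G, H}.
Read 'a': S→{S, A, F}, A→{D}, B→{A, B, D, G}, D→{F, H}, E→{H}, F→{B, C}, G→∅, H→∅; now {S, A, B, C, D, F, G, H}.
Read 'c': S→{D, H}, A→{B, F}, B→∅, C→{A, C, D}, D→∅, F→{D, H}, G→{A, B, F, H}, H→{E, H}; now {A, B, C, D, E, F, H}.
Read 'c': A→{B, F}, B→∅, C→{A, C, D}, D→∅, E→{E, G}, F→{D, H}, H→{E, H}; now {A, B, C, D, E, F, G, H}.
Read 'c': A→{B, F}, B→∅, C→{A, C, D}, D→∅, E→{E, G}, F→{D, H}, G→{A, B, F, H}, H→{E, H}; now {A, B, C, D, E, F, G, H}.
State E is in {A, B, C, D, E, F, G, H}.

Yes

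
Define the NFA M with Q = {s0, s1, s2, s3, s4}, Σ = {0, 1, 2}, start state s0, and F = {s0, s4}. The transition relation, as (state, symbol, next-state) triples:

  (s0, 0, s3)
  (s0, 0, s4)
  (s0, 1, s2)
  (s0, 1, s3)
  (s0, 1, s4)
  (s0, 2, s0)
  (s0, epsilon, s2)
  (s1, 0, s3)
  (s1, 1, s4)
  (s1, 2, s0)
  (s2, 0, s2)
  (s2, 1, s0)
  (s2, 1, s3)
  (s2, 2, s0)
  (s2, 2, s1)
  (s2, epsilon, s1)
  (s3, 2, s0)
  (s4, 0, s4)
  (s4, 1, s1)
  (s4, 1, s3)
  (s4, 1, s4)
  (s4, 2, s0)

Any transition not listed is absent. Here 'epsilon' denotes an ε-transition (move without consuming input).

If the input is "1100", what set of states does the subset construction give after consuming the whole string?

Start: ε-closure({s0}) = {s0, s1, s2}.
Read '1': {s0, s1, s2} → {s0, s1, s2, s3, s4}.
Read '1': {s0, s1, s2, s3, s4} → {s0, s1, s2, s3, s4}.
Read '0': {s0, s1, s2, s3, s4} → {s1, s2, s3, s4}.
Read '0': {s1, s2, s3, s4} → {s1, s2, s3, s4}.

{s1, s2, s3, s4}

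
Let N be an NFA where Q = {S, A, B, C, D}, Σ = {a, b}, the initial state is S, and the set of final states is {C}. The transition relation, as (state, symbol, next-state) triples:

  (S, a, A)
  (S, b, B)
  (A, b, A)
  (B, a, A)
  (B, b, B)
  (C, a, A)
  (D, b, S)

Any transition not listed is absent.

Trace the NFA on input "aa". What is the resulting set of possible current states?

∅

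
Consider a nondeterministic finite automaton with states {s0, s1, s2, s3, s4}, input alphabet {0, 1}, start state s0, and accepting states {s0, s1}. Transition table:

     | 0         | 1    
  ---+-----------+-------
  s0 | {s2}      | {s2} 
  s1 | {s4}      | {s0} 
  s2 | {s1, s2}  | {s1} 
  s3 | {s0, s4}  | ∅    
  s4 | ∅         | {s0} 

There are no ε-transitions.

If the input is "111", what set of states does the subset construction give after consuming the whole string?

Start in {s0}.
Read '1': s0→{s2}; now {s2}.
Read '1': s2→{s1}; now {s1}.
Read '1': s1→{s0}; now {s0}.

{s0}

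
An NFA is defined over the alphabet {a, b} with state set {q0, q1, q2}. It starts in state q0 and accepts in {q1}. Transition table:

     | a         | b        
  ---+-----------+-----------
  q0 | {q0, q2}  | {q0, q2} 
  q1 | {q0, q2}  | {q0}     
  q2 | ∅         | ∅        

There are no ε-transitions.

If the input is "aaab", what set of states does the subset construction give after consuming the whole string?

{q0, q2}

Start in {q0}.
Read 'a': {q0} → {q0, q2}.
Read 'a': {q0, q2} → {q0, q2}.
Read 'a': {q0, q2} → {q0, q2}.
Read 'b': {q0, q2} → {q0, q2}.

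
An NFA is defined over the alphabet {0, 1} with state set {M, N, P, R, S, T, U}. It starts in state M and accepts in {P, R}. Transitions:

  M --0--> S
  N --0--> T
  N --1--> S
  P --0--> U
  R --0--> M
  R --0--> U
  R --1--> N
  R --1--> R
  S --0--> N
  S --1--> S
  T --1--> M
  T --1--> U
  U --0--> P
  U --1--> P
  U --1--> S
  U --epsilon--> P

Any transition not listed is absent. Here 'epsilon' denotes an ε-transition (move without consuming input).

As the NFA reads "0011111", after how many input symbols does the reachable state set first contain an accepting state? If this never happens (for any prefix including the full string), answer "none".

Start in {M}.
Read '0': {M} → {S}.
Read '0': {S} → {N}.
Read '1': {N} → {S}.
Read '1': {S} → {S}.
Read '1': {S} → {S}.
Read '1': {S} → {S}.
Read '1': {S} → {S}.
No reachable set along the way intersects F.

none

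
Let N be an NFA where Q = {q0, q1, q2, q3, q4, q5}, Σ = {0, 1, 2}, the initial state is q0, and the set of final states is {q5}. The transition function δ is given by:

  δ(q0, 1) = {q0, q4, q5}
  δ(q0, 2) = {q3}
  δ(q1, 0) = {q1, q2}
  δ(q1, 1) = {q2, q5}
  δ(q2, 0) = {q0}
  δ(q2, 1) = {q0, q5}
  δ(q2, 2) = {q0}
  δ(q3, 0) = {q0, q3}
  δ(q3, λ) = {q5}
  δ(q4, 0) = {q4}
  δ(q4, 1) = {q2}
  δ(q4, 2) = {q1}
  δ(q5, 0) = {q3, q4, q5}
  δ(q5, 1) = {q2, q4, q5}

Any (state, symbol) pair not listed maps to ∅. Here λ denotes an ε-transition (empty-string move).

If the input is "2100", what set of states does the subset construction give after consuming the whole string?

Start in {q0}.
Read '2': q0→{q3}; union {q3}; ε-closure = {q3, q5}.
Read '1': q3→∅, q5→{q2, q4, q5}; now {q2, q4, q5}.
Read '0': q2→{q0}, q4→{q4}, q5→{q3, q4, q5}; now {q0, q3, q4, q5}.
Read '0': q0→∅, q3→{q0, q3}, q4→{q4}, q5→{q3, q4, q5}; now {q0, q3, q4, q5}.

{q0, q3, q4, q5}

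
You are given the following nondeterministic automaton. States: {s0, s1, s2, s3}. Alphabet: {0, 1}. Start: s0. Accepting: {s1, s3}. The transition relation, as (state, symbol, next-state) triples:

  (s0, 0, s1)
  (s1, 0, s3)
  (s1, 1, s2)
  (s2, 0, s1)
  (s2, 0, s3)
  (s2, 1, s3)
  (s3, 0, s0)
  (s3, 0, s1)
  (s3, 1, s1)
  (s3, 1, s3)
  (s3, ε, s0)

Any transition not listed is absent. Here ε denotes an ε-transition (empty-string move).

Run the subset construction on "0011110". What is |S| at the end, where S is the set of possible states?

Start in {s0}.
Read '0': s0→{s1}; now {s1}.
Read '0': s1→{s3}; union {s3}; ε-closure = {s0, s3}.
Read '1': s0→∅, s3→{s1, s3}; union {s1, s3}; ε-closure = {s0, s1, s3}.
Read '1': s0→∅, s1→{s2}, s3→{s1, s3}; union {s1, s2, s3}; ε-closure = {s0, s1, s2, s3}.
Read '1': s0→∅, s1→{s2}, s2→{s3}, s3→{s1, s3}; union {s1, s2, s3}; ε-closure = {s0, s1, s2, s3}.
Read '1': s0→∅, s1→{s2}, s2→{s3}, s3→{s1, s3}; union {s1, s2, s3}; ε-closure = {s0, s1, s2, s3}.
Read '0': s0→{s1}, s1→{s3}, s2→{s1, s3}, s3→{s0, s1}; now {s0, s1, s3}.
That set has 3 states.

3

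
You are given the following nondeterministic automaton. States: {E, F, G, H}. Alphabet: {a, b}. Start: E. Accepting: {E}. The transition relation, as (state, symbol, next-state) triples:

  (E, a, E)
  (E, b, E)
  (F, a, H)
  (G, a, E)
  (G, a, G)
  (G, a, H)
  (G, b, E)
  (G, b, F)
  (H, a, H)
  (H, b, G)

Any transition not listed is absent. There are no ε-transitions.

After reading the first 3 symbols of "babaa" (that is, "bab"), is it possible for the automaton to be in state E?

Yes

Start in {E}.
Read 'b': {E} → {E}.
Read 'a': {E} → {E}.
Read 'b': {E} → {E}.
State E is in {E}.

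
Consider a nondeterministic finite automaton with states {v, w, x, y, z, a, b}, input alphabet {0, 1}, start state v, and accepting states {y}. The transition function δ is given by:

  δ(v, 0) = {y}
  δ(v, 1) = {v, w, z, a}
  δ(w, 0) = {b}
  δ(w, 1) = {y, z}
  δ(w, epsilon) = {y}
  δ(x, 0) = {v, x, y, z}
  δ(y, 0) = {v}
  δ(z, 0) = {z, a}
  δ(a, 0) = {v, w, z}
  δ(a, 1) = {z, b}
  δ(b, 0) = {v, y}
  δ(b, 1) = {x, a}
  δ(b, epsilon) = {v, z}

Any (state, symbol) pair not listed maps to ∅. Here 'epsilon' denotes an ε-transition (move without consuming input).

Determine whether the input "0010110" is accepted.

Yes

Start in {v}.
Read '0': {v} → {y}.
Read '0': {y} → {v}.
Read '1': {v} → {v, w, y, z, a}.
Read '0': {v, w, y, z, a} → {v, w, y, z, a, b}.
Read '1': {v, w, y, z, a, b} → {v, w, x, y, z, a, b}.
Read '1': {v, w, x, y, z, a, b} → {v, w, x, y, z, a, b}.
Read '0': {v, w, x, y, z, a, b} → {v, w, x, y, z, a, b}.
The final set {v, w, x, y, z, a, b} contains the accepting state y.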